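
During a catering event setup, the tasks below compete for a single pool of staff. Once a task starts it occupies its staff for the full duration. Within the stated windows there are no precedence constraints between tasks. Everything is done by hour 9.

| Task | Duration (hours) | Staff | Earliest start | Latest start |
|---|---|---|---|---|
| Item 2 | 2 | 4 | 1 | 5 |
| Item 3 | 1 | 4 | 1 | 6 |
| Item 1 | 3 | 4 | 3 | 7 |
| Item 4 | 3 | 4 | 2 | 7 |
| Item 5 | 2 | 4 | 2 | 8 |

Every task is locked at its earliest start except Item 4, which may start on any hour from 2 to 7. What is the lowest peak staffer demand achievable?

8

Item 4@2: h1:8  h2:12  h3:12  h4:8  h5:4  h6:0  h7:0  h8:0  h9:0 → peak 12
Item 4@3: h1:8  h2:8  h3:12  h4:8  h5:8  h6:0  h7:0  h8:0  h9:0 → peak 12
Item 4@4: h1:8  h2:8  h3:8  h4:8  h5:8  h6:4  h7:0  h8:0  h9:0 → peak 8
Item 4@5: h1:8  h2:8  h3:8  h4:4  h5:8  h6:4  h7:4  h8:0  h9:0 → peak 8
Item 4@6: h1:8  h2:8  h3:8  h4:4  h5:4  h6:4  h7:4  h8:4  h9:0 → peak 8
Item 4@7: h1:8  h2:8  h3:8  h4:4  h5:4  h6:0  h7:4  h8:4  h9:4 → peak 8
Best is Item 4@4, peak 8.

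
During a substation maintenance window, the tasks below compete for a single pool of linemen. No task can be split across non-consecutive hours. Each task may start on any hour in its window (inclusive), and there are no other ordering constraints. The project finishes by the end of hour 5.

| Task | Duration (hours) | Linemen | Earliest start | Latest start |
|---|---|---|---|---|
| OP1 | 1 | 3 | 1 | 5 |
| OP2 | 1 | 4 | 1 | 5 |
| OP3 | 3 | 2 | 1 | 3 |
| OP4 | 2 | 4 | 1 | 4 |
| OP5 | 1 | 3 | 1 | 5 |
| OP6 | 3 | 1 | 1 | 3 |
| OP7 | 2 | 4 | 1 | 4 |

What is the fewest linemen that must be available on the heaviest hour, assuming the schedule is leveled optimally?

7

Early-start (OP1@1, OP2@1, OP3@1, OP4@1, OP5@1, OP6@1, OP7@1) gives peak 21: h1:21  h2:11  h3:3  h4:0  h5:0.
Shift OP3→2, OP4→2, OP5→5, OP6→2, OP7→4.
Schedule OP1@1, OP2@1, OP3@2, OP4@2, OP5@5, OP6@2, OP7@4: h1:7  h2:7  h3:7  h4:7  h5:7 — peak 7.
Total lineman-hours = 35 over 5 hours ⇒ peak ≥ ⌈35/5⌉ = 7, so 7 is optimal.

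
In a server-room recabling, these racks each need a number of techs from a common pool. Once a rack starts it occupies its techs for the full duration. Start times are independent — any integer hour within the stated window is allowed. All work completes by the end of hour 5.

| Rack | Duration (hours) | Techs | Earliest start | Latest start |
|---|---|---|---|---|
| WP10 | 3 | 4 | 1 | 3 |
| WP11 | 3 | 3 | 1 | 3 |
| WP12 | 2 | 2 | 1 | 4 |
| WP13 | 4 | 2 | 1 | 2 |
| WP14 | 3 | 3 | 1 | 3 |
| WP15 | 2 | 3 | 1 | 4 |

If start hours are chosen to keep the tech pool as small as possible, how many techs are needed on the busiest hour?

Early-start (WP10@1, WP11@1, WP12@1, WP13@1, WP14@1, WP15@1) gives peak 17: h1:17  h2:17  h3:12  h4:2  h5:0.
Shift WP14→3, WP15→4.
Schedule WP10@1, WP11@1, WP12@1, WP13@1, WP14@3, WP15@4: h1:11  h2:11  h3:12  h4:8  h5:6 — peak 12.

12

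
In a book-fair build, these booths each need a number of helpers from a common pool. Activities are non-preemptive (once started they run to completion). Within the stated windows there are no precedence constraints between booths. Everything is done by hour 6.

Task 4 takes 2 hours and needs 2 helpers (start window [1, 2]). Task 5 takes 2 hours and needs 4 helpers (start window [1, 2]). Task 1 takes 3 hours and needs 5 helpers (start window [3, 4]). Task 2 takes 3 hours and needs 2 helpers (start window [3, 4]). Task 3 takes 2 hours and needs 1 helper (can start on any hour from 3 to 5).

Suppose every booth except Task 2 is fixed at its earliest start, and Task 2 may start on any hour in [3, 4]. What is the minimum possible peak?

8

Task 2@3: h1:6  h2:6  h3:8  h4:8  h5:7  h6:0 → peak 8
Task 2@4: h1:6  h2:6  h3:6  h4:8  h5:7  h6:2 → peak 8
Best is Task 2@3, peak 8.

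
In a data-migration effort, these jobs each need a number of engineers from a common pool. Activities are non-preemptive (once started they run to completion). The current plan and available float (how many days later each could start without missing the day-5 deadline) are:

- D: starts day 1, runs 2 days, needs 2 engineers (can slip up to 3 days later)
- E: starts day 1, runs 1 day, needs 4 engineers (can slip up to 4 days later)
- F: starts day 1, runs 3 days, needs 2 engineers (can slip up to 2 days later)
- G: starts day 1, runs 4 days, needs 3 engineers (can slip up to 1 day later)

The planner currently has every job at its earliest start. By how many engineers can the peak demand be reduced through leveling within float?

Early-start peak: d1:11  d2:7  d3:5  d4:3  d5:0 ⇒ 11.
Leveled (D@1, E@1, F@3, G@2): d1:6  d2:5  d3:5  d4:5  d5:5 ⇒ 6.
Reduction 11 − 6 = 5.

5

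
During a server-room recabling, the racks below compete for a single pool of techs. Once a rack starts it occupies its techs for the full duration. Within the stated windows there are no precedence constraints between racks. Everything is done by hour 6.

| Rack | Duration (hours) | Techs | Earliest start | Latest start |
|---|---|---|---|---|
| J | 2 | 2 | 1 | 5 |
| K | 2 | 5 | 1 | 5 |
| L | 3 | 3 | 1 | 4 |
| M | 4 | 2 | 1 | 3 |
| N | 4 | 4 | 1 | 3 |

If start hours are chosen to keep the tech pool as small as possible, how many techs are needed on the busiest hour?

9

Early-start (J@1, K@1, L@1, M@1, N@1) gives peak 16: h1:16  h2:16  h3:9  h4:6  h5:0  h6:0.
Shift L→3, N→3.
Schedule J@1, K@1, L@3, M@1, N@3: h1:9  h2:9  h3:9  h4:9  h5:7  h6:4 — peak 9.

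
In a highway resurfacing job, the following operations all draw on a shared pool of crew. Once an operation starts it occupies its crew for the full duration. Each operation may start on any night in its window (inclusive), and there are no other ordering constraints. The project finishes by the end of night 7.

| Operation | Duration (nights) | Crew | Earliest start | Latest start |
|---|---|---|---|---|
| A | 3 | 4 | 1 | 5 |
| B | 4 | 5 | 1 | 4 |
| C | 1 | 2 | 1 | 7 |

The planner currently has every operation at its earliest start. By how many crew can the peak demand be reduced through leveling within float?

5

Early-start peak: n1:11  n2:9  n3:9  n4:5  n5:0  n6:0  n7:0 ⇒ 11.
Leveled (A@1, B@4, C@1): n1:6  n2:4  n3:4  n4:5  n5:5  n6:5  n7:5 ⇒ 6.
Reduction 11 − 6 = 5.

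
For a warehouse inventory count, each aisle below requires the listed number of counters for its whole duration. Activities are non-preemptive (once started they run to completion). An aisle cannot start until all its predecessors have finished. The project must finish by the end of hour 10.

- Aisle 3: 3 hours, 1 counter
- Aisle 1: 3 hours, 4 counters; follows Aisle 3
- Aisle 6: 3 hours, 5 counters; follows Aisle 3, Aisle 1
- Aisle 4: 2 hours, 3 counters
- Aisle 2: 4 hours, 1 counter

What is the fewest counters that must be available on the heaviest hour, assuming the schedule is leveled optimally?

Schedule Aisle 3@1, Aisle 1@4, Aisle 6@7, Aisle 4@1, Aisle 2@1: h1:5  h2:5  h3:2  h4:5  h5:4  h6:4  h7:5  h8:5  h9:5  h10:0 — peak 5.

5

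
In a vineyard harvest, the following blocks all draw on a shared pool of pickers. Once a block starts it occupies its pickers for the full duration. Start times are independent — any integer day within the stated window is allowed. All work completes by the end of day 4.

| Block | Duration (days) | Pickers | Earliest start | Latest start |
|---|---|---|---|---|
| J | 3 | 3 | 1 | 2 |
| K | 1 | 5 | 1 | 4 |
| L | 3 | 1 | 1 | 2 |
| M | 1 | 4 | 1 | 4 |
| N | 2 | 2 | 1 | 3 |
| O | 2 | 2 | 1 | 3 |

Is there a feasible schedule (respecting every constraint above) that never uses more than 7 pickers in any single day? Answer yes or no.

no

Total picker-days = 29; over 4 days the average is 29/4 > 7, so some day must exceed 7.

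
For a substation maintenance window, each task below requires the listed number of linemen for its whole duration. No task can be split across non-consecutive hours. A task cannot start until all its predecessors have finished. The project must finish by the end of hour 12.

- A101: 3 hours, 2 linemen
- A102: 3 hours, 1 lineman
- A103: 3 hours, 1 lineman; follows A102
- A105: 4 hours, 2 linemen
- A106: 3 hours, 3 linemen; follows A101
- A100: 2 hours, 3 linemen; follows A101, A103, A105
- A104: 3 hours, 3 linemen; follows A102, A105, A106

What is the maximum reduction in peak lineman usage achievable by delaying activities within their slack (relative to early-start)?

2

Early-start peak: h1:5  h2:5  h3:5  h4:6  h5:4  h6:4  h7:6  h8:6  h9:3  h10:0  h11:0  h12:0 ⇒ 6.
Leveled (A101@1, A102@4, A103@7, A105@1, A106@5, A100@11, A104@8): h1:4  h2:4  h3:4  h4:3  h5:4  h6:4  h7:4  h8:4  h9:4  h10:3  h11:3  h12:3 ⇒ 4.
Reduction 6 − 4 = 2.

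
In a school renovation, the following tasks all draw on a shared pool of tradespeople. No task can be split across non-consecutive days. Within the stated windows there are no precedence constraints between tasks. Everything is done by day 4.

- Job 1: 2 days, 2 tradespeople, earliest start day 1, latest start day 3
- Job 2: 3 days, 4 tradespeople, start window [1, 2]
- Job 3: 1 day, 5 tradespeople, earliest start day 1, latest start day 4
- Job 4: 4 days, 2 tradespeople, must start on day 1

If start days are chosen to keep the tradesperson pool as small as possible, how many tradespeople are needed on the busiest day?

Early-start (Job 1@1, Job 2@1, Job 3@1, Job 4@1) gives peak 13: d1:13  d2:8  d3:6  d4:2.
Shift Job 3→4.
Schedule Job 1@1, Job 2@1, Job 3@4, Job 4@1: d1:8  d2:8  d3:6  d4:7 — peak 8.
Total tradesperson-days = 29 over 4 days ⇒ peak ≥ ⌈29/4⌉ = 8, so 8 is optimal.

8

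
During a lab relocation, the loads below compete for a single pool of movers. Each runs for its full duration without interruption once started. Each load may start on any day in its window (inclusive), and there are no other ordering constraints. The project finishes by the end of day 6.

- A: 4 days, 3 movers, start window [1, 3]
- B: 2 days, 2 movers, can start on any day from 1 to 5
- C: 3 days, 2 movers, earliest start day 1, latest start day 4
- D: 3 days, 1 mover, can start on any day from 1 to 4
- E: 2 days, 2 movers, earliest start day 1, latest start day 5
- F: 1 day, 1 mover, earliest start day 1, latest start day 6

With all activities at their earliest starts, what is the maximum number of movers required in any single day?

Early-start schedule: A@1, B@1, C@1, D@1, E@1, F@1.
Load per day: day 1: 11, day 2: 10, day 3: 6, day 4: 3, day 5: 0, day 6: 0.
Peak is 11.

11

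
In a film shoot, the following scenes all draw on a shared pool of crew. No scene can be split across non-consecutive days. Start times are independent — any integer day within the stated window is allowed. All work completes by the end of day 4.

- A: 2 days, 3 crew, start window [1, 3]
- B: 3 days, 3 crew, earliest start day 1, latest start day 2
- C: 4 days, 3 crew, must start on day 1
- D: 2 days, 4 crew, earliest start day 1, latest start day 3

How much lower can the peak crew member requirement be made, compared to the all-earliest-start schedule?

Early-start peak: d1:13  d2:13  d3:6  d4:3 ⇒ 13.
Leveled (A@1, B@1, C@1, D@3): d1:9  d2:9  d3:10  d4:7 ⇒ 10.
Reduction 13 − 10 = 3.

3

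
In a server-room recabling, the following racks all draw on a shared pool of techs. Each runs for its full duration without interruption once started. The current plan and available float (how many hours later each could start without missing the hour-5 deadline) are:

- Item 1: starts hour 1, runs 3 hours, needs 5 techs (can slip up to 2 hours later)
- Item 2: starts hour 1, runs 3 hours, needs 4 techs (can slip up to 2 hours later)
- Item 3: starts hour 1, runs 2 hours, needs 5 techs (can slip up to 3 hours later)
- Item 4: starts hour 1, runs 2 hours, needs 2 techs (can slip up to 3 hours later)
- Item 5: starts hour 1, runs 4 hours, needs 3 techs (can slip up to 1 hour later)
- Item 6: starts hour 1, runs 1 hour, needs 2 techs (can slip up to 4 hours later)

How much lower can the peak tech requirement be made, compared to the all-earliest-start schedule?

9

Early-start peak: h1:21  h2:19  h3:12  h4:3  h5:0 ⇒ 21.
Leveled (Item 1@1, Item 2@1, Item 3@4, Item 4@4, Item 5@1, Item 6@4): h1:12  h2:12  h3:12  h4:12  h5:7 ⇒ 12.
Reduction 21 − 12 = 9.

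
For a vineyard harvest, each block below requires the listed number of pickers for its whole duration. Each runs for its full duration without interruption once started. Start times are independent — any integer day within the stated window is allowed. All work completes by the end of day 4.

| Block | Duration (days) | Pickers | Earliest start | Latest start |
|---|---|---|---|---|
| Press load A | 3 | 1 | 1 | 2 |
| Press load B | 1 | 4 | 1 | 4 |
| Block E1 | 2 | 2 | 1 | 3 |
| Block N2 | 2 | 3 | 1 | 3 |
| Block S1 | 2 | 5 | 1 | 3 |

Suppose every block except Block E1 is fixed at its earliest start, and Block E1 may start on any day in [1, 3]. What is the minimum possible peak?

13

Block E1@1: d1:15  d2:11  d3:1  d4:0 → peak 15
Block E1@2: d1:13  d2:11  d3:3  d4:0 → peak 13
Block E1@3: d1:13  d2:9  d3:3  d4:2 → peak 13
Best is Block E1@2, peak 13.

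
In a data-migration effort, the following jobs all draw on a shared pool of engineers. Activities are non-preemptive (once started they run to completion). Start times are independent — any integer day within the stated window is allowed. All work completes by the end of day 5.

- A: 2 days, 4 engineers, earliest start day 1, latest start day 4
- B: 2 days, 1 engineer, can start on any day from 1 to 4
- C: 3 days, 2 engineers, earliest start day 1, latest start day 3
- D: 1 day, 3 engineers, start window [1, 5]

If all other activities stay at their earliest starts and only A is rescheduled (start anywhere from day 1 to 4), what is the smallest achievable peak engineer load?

A@1: d1:10  d2:7  d3:2  d4:0  d5:0 → peak 10
A@2: d1:6  d2:7  d3:6  d4:0  d5:0 → peak 7
A@3: d1:6  d2:3  d3:6  d4:4  d5:0 → peak 6
A@4: d1:6  d2:3  d3:2  d4:4  d5:4 → peak 6
Best is A@3, peak 6.

6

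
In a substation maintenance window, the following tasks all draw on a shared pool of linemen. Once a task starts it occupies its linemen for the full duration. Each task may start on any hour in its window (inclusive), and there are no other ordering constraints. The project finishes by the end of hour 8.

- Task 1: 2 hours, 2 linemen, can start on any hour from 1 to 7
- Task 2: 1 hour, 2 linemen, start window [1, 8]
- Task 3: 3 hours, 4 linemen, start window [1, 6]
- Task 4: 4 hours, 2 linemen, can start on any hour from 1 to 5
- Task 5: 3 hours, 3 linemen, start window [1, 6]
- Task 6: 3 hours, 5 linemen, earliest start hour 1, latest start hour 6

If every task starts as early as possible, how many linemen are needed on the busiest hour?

18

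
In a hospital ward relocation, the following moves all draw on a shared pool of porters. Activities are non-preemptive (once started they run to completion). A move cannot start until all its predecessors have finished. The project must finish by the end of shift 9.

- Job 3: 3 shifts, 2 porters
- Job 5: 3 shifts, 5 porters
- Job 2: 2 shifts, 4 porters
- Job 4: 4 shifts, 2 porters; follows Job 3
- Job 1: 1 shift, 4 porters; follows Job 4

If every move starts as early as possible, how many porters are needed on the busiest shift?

Early-start schedule: Job 3@1, Job 5@1, Job 2@1, Job 4@4, Job 1@8.
Load per shift: shift 1: 11, shift 2: 11, shift 3: 7, shift 4: 2, shift 5: 2, shift 6: 2, shift 7: 2, shift 8: 4, shift 9: 0.
Peak is 11.

11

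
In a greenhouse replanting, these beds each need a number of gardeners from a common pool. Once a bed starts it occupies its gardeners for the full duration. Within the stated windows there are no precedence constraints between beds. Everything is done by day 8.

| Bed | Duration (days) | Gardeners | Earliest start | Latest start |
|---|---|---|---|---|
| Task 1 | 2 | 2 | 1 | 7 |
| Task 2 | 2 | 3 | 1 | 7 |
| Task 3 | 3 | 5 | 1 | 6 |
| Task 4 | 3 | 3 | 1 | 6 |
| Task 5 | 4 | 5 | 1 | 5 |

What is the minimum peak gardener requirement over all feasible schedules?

8

Early-start (Task 1@1, Task 2@1, Task 3@1, Task 4@1, Task 5@1) gives peak 18: d1:18  d2:18  d3:13  d4:5  d5:0  d6:0  d7:0  d8:0.
Shift Task 2→3, Task 4→4, Task 5→5.
Schedule Task 1@1, Task 2@3, Task 3@1, Task 4@4, Task 5@5: d1:7  d2:7  d3:8  d4:6  d5:8  d6:8  d7:5  d8:5 — peak 8.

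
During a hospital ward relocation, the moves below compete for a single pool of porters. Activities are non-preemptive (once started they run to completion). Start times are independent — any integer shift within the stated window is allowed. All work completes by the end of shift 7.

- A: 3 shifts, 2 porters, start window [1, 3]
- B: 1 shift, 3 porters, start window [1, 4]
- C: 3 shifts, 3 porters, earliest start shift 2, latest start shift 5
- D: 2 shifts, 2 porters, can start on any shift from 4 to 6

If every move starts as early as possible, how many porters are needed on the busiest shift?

5

Early-start schedule: A@1, B@1, C@2, D@4.
Load per shift: shift 1: 5, shift 2: 5, shift 3: 5, shift 4: 5, shift 5: 2, shift 6: 0, shift 7: 0.
Peak is 5.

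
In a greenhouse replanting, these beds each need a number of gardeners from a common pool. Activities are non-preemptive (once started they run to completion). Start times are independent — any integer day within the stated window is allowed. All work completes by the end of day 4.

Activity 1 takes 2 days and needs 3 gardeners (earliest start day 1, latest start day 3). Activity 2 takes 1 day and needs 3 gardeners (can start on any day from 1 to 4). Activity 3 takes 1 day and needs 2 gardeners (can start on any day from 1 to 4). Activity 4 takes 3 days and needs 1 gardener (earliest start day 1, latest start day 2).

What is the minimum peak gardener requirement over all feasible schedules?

Early-start (Activity 1@1, Activity 2@1, Activity 3@1, Activity 4@1) gives peak 9: d1:9  d2:4  d3:1  d4:0.
Shift Activity 2→3, Activity 3→4.
Schedule Activity 1@1, Activity 2@3, Activity 3@4, Activity 4@1: d1:4  d2:4  d3:4  d4:2 — peak 4.
Total gardener-days = 14 over 4 days ⇒ peak ≥ ⌈14/4⌉ = 4, so 4 is optimal.

4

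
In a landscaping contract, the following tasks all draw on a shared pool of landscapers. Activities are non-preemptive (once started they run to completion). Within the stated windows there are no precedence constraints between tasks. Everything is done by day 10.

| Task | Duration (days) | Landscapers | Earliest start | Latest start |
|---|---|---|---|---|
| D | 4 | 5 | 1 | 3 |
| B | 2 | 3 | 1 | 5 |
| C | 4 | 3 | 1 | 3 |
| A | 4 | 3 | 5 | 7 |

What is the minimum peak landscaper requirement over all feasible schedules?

8

Early-start (D@1, B@1, C@1, A@5) gives peak 11: d1:11  d2:11  d3:8  d4:8  d5:3  d6:3  d7:3  d8:3  d9:0  d10:0.
Shift C→3.
Schedule D@1, B@1, C@3, A@5: d1:8  d2:8  d3:8  d4:8  d5:6  d6:6  d7:3  d8:3  d9:0  d10:0 — peak 8.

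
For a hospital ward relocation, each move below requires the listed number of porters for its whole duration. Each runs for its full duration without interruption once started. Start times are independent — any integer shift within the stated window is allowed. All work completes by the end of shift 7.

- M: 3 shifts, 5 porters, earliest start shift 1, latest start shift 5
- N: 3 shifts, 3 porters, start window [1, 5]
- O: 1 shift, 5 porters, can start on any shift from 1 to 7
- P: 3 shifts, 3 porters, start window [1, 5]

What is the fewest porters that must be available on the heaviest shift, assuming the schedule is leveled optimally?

6

Early-start (M@1, N@1, O@1, P@1) gives peak 16: s1:16  s2:11  s3:11  s4:0  s5:0  s6:0  s7:0.
Shift N→4, O→7, P→4.
Schedule M@1, N@4, O@7, P@4: s1:5  s2:5  s3:5  s4:6  s5:6  s6:6  s7:5 — peak 6.
Total porter-shifts = 38 over 7 shifts ⇒ peak ≥ ⌈38/7⌉ = 6, so 6 is optimal.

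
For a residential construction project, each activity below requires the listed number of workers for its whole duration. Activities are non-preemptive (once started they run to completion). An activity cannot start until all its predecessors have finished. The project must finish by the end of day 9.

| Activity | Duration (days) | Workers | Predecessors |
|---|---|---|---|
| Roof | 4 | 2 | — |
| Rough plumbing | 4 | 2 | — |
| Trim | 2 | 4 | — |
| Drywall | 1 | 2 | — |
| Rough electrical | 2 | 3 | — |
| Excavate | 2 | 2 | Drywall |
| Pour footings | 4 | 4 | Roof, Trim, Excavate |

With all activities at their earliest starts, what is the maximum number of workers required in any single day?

Early-start schedule: Roof@1, Rough plumbing@1, Trim@1, Drywall@1, Rough electrical@1, Excavate@2, Pour footings@5.
Load per day: day 1: 13, day 2: 13, day 3: 6, day 4: 4, day 5: 4, day 6: 4, day 7: 4, day 8: 4, day 9: 0.
Peak is 13.

13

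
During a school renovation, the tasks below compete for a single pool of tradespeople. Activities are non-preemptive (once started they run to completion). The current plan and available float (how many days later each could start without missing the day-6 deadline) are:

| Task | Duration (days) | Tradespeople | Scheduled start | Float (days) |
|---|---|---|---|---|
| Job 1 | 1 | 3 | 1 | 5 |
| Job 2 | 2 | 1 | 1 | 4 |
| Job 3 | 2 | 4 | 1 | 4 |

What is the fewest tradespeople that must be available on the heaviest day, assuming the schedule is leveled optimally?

4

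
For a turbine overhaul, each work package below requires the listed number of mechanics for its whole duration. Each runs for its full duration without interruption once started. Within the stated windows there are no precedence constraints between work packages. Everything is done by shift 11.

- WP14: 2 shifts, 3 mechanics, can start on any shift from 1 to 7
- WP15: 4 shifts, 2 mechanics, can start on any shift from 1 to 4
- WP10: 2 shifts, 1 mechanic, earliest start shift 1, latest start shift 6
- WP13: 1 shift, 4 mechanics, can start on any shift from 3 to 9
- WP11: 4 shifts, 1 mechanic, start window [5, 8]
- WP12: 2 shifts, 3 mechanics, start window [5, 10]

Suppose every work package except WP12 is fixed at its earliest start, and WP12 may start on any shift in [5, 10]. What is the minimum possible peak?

6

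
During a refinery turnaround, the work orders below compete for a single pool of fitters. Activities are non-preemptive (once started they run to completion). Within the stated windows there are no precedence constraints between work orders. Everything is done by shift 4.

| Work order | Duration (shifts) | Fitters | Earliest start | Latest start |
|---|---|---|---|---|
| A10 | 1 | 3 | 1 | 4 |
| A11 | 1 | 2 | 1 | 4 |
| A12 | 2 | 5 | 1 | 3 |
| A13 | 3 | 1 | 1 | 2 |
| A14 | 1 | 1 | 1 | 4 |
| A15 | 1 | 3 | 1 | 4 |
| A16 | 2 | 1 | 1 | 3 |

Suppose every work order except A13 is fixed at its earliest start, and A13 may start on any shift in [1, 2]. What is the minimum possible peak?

A13@1: s1:16  s2:7  s3:1  s4:0 → peak 16
A13@2: s1:15  s2:7  s3:1  s4:1 → peak 15
Best is A13@2, peak 15.

15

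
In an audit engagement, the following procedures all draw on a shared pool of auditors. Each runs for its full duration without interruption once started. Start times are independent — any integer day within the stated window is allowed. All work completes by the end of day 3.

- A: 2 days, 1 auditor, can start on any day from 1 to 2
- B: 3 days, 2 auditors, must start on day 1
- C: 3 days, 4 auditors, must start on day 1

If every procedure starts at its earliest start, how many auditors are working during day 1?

7

At early start, day 1 has: A, B, C.
Demand: 1 + 2 + 4 = 7.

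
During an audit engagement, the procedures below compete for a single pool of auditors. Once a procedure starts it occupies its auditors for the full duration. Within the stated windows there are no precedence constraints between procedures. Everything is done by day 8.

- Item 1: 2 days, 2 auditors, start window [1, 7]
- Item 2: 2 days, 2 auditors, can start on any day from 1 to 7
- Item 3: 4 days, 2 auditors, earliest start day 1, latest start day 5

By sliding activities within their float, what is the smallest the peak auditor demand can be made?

2

Early-start (Item 1@1, Item 2@1, Item 3@1) gives peak 6: d1:6  d2:6  d3:2  d4:2  d5:0  d6:0  d7:0  d8:0.
Shift Item 2→3, Item 3→5.
Schedule Item 1@1, Item 2@3, Item 3@5: d1:2  d2:2  d3:2  d4:2  d5:2  d6:2  d7:2  d8:2 — peak 2.
Total auditor-days = 16 over 8 days ⇒ peak ≥ ⌈16/8⌉ = 2, so 2 is optimal.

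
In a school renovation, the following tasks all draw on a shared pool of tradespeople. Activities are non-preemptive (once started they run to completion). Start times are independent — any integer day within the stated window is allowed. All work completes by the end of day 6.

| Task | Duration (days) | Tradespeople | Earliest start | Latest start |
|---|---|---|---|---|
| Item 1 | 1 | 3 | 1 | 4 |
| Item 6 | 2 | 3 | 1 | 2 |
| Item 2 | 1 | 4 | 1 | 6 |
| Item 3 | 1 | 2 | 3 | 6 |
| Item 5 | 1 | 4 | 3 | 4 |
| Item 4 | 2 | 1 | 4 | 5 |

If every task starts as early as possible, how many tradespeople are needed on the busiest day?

Early-start schedule: Item 1@1, Item 6@1, Item 2@1, Item 3@3, Item 5@3, Item 4@4.
Load per day: day 1: 10, day 2: 3, day 3: 6, day 4: 1, day 5: 1, day 6: 0.
Peak is 10.

10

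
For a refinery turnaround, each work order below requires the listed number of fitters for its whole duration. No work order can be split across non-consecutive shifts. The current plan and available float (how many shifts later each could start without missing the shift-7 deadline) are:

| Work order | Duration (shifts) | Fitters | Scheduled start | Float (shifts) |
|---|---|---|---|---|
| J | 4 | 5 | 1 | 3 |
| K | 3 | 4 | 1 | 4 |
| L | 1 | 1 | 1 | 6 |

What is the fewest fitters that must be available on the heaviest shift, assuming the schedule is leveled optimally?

Early-start (J@1, K@1, L@1) gives peak 10: s1:10  s2:9  s3:9  s4:5  s5:0  s6:0  s7:0.
Shift K→5, L→5.
Schedule J@1, K@5, L@5: s1:5  s2:5  s3:5  s4:5  s5:5  s6:4  s7:4 — peak 5.
Total fitter-shifts = 33 over 7 shifts ⇒ peak ≥ ⌈33/7⌉ = 5, so 5 is optimal.

5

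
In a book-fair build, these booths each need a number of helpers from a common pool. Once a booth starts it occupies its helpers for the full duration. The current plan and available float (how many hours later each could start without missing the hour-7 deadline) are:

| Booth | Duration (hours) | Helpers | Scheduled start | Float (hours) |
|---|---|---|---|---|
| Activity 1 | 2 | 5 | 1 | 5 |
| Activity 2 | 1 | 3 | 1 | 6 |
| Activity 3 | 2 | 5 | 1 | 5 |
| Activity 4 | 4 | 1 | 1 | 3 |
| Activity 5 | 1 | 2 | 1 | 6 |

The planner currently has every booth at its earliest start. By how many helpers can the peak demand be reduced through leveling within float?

Early-start peak: h1:16  h2:11  h3:1  h4:1  h5:0  h6:0  h7:0 ⇒ 16.
Leveled (Activity 1@1, Activity 2@3, Activity 3@4, Activity 4@1, Activity 5@3): h1:6  h2:6  h3:6  h4:6  h5:5  h6:0  h7:0 ⇒ 6.
Reduction 16 − 6 = 10.

10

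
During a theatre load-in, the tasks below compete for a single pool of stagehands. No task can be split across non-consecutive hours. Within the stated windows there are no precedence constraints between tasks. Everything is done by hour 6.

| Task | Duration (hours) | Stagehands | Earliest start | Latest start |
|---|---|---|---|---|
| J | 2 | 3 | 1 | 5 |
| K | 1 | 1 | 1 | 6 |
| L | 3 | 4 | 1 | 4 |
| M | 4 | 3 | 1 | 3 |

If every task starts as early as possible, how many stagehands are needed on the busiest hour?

11

Early-start schedule: J@1, K@1, L@1, M@1.
Load per hour: hour 1: 11, hour 2: 10, hour 3: 7, hour 4: 3, hour 5: 0, hour 6: 0.
Peak is 11.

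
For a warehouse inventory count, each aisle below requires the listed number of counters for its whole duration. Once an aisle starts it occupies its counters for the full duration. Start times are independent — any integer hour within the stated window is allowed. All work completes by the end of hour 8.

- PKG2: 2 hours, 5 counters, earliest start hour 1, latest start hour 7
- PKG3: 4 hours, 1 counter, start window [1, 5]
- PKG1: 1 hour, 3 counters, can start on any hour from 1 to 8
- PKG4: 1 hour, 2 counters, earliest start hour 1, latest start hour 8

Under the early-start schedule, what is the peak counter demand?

11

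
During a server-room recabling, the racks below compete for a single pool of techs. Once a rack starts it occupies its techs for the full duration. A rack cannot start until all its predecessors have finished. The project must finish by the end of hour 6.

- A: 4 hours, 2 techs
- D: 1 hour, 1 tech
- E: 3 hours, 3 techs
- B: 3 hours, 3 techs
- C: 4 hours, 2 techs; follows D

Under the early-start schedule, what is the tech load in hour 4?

At early start, hour 4 has: A, C.
Demand: 2 + 2 = 4.

4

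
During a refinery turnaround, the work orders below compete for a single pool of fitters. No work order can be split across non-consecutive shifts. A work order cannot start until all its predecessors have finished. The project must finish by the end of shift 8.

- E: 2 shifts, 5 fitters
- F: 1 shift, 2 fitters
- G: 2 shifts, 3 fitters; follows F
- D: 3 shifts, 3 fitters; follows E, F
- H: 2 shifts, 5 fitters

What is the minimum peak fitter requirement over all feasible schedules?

6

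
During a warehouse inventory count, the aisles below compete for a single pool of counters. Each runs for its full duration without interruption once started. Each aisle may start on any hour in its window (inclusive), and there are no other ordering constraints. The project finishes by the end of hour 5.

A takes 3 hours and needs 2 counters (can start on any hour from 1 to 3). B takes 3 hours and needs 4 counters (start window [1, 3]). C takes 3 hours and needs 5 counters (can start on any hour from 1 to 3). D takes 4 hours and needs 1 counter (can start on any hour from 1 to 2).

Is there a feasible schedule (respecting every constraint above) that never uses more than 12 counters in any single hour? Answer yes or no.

Schedule A@1, B@1, C@1, D@1: h1:12  h2:12  h3:12  h4:1  h5:0 — peak 12 ≤ 12.

yes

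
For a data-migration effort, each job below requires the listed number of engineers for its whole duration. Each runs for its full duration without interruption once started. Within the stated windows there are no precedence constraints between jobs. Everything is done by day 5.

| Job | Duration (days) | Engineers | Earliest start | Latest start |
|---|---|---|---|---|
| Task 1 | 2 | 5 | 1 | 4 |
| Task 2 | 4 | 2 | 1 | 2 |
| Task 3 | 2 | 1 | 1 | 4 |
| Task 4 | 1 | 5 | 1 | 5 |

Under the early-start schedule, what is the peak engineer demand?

13

Early-start schedule: Task 1@1, Task 2@1, Task 3@1, Task 4@1.
Load per day: day 1: 13, day 2: 8, day 3: 2, day 4: 2, day 5: 0.
Peak is 13.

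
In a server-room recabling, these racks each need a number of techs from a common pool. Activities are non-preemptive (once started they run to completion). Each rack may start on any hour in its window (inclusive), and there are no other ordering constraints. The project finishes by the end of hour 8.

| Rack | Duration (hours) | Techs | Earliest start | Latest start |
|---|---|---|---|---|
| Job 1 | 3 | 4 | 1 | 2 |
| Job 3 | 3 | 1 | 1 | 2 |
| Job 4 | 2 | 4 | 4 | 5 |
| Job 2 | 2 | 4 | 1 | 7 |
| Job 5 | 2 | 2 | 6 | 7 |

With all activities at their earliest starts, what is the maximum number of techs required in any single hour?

Early-start schedule: Job 1@1, Job 3@1, Job 4@4, Job 2@1, Job 5@6.
Load per hour: hour 1: 9, hour 2: 9, hour 3: 5, hour 4: 4, hour 5: 4, hour 6: 2, hour 7: 2, hour 8: 0.
Peak is 9.

9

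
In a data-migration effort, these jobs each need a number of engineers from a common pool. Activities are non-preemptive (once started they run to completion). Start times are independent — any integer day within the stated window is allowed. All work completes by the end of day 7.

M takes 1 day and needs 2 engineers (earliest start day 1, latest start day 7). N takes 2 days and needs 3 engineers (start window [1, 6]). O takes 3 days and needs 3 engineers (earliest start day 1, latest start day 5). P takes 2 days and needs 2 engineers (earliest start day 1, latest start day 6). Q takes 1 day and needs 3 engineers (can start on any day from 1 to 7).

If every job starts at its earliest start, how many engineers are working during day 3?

At early start, day 3 has: O.
Demand: 3 = 3.

3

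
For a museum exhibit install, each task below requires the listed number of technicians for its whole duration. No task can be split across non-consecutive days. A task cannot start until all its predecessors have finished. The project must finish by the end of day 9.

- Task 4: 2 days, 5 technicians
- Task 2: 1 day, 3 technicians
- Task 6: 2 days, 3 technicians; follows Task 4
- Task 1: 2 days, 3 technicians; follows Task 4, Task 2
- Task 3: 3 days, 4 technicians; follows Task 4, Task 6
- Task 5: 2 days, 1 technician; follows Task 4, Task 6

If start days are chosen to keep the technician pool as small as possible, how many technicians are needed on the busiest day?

6

Early-start (Task 4@1, Task 2@1, Task 6@3, Task 1@3, Task 3@5, Task 5@5) gives peak 8: d1:8  d2:5  d3:6  d4:6  d5:5  d6:5  d7:4  d8:0  d9:0.
Shift Task 2→3, Task 1→4, Task 3→6.
Schedule Task 4@1, Task 2@3, Task 6@3, Task 1@4, Task 3@6, Task 5@5: d1:5  d2:5  d3:6  d4:6  d5:4  d6:5  d7:4  d8:4  d9:0 — peak 6.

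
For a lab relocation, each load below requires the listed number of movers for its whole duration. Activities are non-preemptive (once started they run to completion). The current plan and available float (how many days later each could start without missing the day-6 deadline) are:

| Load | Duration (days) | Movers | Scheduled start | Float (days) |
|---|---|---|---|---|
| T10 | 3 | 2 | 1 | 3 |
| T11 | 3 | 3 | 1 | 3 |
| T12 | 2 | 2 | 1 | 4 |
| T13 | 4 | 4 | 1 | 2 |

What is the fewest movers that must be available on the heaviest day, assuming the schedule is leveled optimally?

7

Early-start (T10@1, T11@1, T12@1, T13@1) gives peak 11: d1:11  d2:11  d3:9  d4:4  d5:0  d6:0.
Shift T11→4, T13→3.
Schedule T10@1, T11@4, T12@1, T13@3: d1:4  d2:4  d3:6  d4:7  d5:7  d6:7 — peak 7.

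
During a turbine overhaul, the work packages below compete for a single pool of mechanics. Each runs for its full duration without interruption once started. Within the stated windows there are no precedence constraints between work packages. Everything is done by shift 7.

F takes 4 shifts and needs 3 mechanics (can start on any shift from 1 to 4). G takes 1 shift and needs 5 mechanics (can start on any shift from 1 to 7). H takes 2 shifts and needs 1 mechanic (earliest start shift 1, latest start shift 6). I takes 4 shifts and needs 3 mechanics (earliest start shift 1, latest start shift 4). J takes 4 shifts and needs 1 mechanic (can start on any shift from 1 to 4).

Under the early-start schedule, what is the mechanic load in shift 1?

13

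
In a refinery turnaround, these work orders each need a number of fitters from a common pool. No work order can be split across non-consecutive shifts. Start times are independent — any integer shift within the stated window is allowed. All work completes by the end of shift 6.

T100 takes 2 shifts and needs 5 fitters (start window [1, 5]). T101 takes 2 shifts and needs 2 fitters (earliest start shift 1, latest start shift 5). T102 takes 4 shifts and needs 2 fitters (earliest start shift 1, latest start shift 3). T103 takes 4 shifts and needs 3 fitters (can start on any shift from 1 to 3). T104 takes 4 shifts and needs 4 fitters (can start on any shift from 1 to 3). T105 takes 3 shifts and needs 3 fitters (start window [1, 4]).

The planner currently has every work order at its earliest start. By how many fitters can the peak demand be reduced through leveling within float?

7

Early-start peak: s1:19  s2:19  s3:12  s4:9  s5:0  s6:0 ⇒ 19.
Leveled (T100@1, T101@1, T102@1, T103@1, T104@3, T105@3): s1:12  s2:12  s3:12  s4:12  s5:7  s6:4 ⇒ 12.
Reduction 19 − 12 = 7.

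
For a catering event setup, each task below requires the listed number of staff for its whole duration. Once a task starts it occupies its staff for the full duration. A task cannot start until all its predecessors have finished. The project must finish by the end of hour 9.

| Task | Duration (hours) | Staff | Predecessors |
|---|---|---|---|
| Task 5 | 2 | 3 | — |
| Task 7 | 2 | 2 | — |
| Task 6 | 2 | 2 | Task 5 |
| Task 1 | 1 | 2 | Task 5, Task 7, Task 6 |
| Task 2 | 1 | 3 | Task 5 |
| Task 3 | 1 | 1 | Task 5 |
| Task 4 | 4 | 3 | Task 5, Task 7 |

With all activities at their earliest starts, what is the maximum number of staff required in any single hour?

9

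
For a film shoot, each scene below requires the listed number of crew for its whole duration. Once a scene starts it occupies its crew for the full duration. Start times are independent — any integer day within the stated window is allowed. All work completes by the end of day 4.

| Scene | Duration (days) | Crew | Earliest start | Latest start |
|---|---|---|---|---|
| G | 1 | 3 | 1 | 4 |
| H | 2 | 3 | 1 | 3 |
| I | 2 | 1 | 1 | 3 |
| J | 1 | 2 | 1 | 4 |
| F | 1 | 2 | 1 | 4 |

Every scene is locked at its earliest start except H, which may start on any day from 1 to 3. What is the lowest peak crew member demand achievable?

H@1: d1:11  d2:4  d3:0  d4:0 → peak 11
H@2: d1:8  d2:4  d3:3  d4:0 → peak 8
H@3: d1:8  d2:1  d3:3  d4:3 → peak 8
Best is H@2, peak 8.

8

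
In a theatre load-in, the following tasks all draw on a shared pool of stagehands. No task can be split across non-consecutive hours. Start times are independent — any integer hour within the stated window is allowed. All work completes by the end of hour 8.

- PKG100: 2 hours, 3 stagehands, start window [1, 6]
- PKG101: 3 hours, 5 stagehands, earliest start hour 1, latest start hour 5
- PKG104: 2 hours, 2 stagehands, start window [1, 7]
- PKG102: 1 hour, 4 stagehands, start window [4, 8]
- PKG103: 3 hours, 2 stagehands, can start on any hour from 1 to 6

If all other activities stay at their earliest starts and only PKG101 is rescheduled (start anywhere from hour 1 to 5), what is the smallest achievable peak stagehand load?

PKG101@1: h1:12  h2:12  h3:7  h4:4  h5:0  h6:0  h7:0  h8:0 → peak 12
PKG101@2: h1:7  h2:12  h3:7  h4:9  h5:0  h6:0  h7:0  h8:0 → peak 12
PKG101@3: h1:7  h2:7  h3:7  h4:9  h5:5  h6:0  h7:0  h8:0 → peak 9
PKG101@4: h1:7  h2:7  h3:2  h4:9  h5:5  h6:5  h7:0  h8:0 → peak 9
PKG101@5: h1:7  h2:7  h3:2  h4:4  h5:5  h6:5  h7:5  h8:0 → peak 7
Best is PKG101@5, peak 7.

7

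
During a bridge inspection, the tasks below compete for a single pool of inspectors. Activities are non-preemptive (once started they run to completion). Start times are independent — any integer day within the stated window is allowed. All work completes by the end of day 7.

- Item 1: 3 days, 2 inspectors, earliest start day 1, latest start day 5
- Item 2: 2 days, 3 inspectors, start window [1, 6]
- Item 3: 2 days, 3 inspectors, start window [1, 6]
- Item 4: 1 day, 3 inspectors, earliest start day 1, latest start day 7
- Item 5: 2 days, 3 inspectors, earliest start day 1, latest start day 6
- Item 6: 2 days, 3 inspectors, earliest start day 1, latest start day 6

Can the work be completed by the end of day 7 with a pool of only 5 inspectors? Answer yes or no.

no

The minimum achievable peak is 6; 5 < 6, so no feasible schedule stays within the cap.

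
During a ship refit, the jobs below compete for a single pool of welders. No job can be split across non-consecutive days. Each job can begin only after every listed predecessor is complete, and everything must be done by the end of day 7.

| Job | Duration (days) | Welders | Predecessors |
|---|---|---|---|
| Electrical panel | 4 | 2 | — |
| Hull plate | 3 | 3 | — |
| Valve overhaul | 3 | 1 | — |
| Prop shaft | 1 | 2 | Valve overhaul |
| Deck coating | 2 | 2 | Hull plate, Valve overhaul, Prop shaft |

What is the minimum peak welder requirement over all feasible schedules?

4

Early-start (Electrical panel@1, Hull plate@1, Valve overhaul@1, Prop shaft@4, Deck coating@5) gives peak 6: d1:6  d2:6  d3:6  d4:4  d5:2  d6:2  d7:0.
Shift Electrical panel→4.
Schedule Electrical panel@4, Hull plate@1, Valve overhaul@1, Prop shaft@4, Deck coating@5: d1:4  d2:4  d3:4  d4:4  d5:4  d6:4  d7:2 — peak 4.
Total welder-days = 26 over 7 days ⇒ peak ≥ ⌈26/7⌉ = 4, so 4 is optimal.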